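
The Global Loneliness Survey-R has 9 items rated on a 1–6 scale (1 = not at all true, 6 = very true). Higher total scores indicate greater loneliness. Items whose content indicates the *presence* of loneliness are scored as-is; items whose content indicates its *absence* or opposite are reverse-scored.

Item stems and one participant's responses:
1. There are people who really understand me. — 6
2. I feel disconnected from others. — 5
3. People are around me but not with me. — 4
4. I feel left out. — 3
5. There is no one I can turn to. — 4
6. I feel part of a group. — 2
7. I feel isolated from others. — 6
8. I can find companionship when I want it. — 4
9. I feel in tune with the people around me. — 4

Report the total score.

Items 1, 6, 8, 9 describe the absence/opposite of loneliness → reverse-score.
on a 1–6 scale, reversed = 7 − raw.
  item 1: 7 − 6 = 1
  item 2: 5
  item 3: 4
  item 4: 3
  item 5: 4
  item 6: 7 − 2 = 5
  item 7: 6
  item 8: 7 − 4 = 3
  item 9: 7 − 4 = 3
Total = 1 + 5 + 4 + 3 + 4 + 5 + 6 + 3 + 3 = 34

34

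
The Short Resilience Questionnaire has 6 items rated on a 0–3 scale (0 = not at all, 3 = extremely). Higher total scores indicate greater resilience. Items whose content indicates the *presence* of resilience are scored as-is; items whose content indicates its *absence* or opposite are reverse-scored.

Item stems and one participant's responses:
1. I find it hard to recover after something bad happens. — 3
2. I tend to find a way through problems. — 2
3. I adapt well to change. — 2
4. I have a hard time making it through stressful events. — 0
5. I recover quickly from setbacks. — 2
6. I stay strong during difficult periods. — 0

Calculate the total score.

Items 1, 4 describe the absence/opposite of resilience → reverse-score.
on a 0–3 scale, reversed = 3 − raw.
  item 1: 3 − 3 = 0
  item 2: 2
  item 3: 2
  item 4: 3 − 0 = 3
  item 5: 2
  item 6: 0
Total = 0 + 2 + 2 + 3 + 2 + 0 = 9

9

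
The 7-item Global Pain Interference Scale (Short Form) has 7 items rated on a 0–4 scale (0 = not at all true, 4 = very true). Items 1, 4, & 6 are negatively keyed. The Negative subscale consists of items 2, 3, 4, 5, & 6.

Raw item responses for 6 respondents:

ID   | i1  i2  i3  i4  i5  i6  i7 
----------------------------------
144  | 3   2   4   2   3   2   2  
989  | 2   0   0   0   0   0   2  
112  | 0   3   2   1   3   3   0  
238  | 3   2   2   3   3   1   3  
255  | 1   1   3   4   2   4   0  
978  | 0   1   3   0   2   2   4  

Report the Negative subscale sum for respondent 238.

11

Respondent 238 raw: 3, 2, 2, 3, 3, 1, 3.
Negative items: 2, 3, 4, 5, 6.
Reverse-coded (on a 0–4 scale, reversed = 4 − raw):
  item 2: 2
  item 3: 2
  item 4: 4 − 3 = 1
  item 5: 3
  item 6: 4 − 1 = 3
Sum = 2 + 2 + 1 + 3 + 3 = 11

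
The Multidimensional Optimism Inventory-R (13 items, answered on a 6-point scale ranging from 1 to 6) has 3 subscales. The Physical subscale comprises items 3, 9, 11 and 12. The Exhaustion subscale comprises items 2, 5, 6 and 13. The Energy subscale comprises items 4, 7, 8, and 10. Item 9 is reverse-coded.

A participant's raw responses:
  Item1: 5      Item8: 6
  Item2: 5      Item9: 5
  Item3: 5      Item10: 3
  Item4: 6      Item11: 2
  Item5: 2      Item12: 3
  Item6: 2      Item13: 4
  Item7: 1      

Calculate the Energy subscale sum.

Energy items: 4, 7, 8, 10.
  item 4: 6
  item 7: 1
  item 8: 6
  item 10: 3
Sum = 6 + 1 + 6 + 3 = 16

16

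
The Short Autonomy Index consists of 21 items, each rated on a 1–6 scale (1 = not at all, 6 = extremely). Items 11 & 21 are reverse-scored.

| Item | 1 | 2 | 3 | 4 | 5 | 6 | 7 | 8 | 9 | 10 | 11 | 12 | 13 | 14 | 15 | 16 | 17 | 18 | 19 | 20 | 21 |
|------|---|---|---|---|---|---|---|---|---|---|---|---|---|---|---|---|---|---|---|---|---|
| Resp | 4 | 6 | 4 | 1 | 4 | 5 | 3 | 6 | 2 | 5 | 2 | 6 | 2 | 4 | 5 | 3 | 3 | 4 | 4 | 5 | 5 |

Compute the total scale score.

83

Reversing items 11 & 21 with 7 − raw:
Total = 4 + 6 + 4 + 1 + 4 + 5 + 3 + 6 + 2 + 5 + (7−2) + 6 + 2 + 4 + 5 + 3 + 3 + 4 + 4 + 5 + (7−5)
      = 4 + 6 + 4 + 1 + 4 + 5 + 3 + 6 + 2 + 5 + 5 + 6 + 2 + 4 + 5 + 3 + 3 + 4 + 4 + 5 + 2 = 83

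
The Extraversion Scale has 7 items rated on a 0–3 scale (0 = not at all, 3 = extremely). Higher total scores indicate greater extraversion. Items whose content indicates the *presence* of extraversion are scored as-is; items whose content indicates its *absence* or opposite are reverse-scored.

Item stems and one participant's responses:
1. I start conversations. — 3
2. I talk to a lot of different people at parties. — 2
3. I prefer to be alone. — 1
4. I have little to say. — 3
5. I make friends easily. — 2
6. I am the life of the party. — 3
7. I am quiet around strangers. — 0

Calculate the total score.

15

Items 3, 4, 7 describe the absence/opposite of extraversion → reverse-score.
reverse-coded value = 3 − response.
  item 1: 3
  item 2: 2
  item 3: 3 − 1 = 2
  item 4: 3 − 3 = 0
  item 5: 2
  item 6: 3
  item 7: 3 − 0 = 3
Total = 3 + 2 + 2 + 0 + 2 + 3 + 3 = 15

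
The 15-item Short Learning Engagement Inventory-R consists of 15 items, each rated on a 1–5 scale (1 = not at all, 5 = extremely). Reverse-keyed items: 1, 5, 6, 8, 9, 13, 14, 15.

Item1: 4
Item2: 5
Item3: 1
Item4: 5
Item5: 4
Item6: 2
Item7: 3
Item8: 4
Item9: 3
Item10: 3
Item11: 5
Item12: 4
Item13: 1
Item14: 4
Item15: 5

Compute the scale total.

47

Reversing items 1, 5, 6, 8, 9, 13, 14 and 15 with 6 − raw:
Total = (6−4) + 5 + 1 + 5 + (6−4) + (6−2) + 3 + (6−4) + (6−3) + 3 + 5 + 4 + (6−1) + (6−4) + (6−5)
      = 2 + 5 + 1 + 5 + 2 + 4 + 3 + 2 + 3 + 3 + 5 + 4 + 5 + 2 + 1 = 47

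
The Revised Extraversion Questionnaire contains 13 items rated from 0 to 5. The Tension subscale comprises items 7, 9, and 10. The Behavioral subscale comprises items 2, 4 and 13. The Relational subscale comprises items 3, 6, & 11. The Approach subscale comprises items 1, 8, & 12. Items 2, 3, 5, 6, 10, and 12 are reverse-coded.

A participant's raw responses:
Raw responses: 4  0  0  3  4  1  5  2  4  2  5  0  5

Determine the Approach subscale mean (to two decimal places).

3.67

Approach items: 1, 8, 12.
Of these, item 12 is reverse-coded; reverse-coded value = 5 − response.
  item 1: 4
  item 8: 2
  item 12: 5 − 0 = 5
Sum = 4 + 2 + 5 = 11
Mean = 11 / 3 = 3.67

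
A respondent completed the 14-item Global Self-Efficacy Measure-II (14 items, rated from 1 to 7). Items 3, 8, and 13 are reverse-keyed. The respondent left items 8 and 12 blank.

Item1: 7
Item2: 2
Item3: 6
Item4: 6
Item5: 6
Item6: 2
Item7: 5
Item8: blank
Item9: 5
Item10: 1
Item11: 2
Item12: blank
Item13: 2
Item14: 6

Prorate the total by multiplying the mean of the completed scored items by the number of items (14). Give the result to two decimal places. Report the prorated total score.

Reverse-coded (on a 1–7 scale, reversed = 8 − raw):
  item 3: 8 − 6 = 2
  item 13: 8 − 2 = 6
Completed scored items (12 of 14): 7, 2, 2, 6, 6, 2, 5, 5, 1, 2, 6, 6; sum = 50.
Person mean = 50 / 12 ≈ 4.1667
Prorated total = (50 / 12) × 14 = 58.33 (to 2 dp)

58.33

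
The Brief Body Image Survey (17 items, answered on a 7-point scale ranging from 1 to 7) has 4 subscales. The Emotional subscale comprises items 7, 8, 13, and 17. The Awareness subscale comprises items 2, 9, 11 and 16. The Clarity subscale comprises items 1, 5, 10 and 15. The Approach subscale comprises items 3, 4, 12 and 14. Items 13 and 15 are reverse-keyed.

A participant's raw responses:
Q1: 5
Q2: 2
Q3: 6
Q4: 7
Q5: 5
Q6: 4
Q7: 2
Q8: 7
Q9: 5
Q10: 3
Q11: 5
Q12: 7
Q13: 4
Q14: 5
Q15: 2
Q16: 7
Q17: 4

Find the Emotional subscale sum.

Emotional items: 7, 8, 13, 17.
Of these, item 13 is reverse-keyed; reverse-coded value = 8 − response.
  item 7: 2
  item 8: 7
  item 13: 8 − 4 = 4
  item 17: 4
Sum = 2 + 7 + 4 + 4 = 17

17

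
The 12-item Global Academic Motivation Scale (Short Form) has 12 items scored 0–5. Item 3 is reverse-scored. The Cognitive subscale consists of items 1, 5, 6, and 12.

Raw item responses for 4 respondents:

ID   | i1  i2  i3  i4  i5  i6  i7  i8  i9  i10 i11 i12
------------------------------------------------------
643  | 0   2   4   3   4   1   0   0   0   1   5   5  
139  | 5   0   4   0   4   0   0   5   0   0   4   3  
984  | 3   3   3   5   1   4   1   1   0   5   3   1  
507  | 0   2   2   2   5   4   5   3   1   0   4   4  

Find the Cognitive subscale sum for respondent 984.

9

Respondent 984 raw: 3, 3, 3, 5, 1, 4, 1, 1, 0, 5, 3, 1.
Cognitive items: 1, 5, 6, 12.
Reverse-coded (on a 0–5 scale, reversed = 5 − raw):
  item 1: 3
  item 5: 1
  item 6: 4
  item 12: 1
Sum = 3 + 1 + 4 + 1 = 9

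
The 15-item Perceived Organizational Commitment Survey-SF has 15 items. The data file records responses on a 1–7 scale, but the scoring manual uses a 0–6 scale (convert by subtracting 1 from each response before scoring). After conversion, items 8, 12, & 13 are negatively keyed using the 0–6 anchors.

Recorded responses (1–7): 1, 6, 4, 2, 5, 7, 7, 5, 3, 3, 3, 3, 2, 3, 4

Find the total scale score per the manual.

Convert to 0–6: 0, 5, 3, 1, 4, 6, 6, 4, 2, 2, 2, 2, 1, 2, 3
Reverse-coded (reverse-coded value = 6 − response):
  item 8: 6 − 4 = 2
  item 12: 6 − 2 = 4
  item 13: 6 − 1 = 5
Scored: 0, 5, 3, 1, 4, 6, 6, 2, 2, 2, 2, 4, 5, 2, 3
Total = 47

47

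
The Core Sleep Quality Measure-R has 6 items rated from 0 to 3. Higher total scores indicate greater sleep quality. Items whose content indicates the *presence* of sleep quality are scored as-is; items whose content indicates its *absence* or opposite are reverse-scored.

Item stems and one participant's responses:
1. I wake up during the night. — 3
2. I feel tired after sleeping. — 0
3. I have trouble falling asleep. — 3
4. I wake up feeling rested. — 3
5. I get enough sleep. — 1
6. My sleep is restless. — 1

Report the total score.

Items 1, 2, 3, 6 describe the absence/opposite of sleep quality → reverse-score.
reverse-coded value = 3 − response.
  item 1: 3 − 3 = 0
  item 2: 3 − 0 = 3
  item 3: 3 − 3 = 0
  item 4: 3
  item 5: 1
  item 6: 3 − 1 = 2
Total = 0 + 3 + 0 + 3 + 1 + 2 = 9

9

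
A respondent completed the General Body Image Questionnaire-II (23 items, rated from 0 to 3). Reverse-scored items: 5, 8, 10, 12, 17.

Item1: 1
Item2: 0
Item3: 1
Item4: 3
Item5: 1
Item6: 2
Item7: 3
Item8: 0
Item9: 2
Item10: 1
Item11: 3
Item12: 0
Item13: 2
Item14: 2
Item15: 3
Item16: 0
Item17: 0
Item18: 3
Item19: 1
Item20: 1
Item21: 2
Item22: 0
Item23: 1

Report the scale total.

Reverse-scored items use 3 − raw:
  item 5: 3 − 1 = 2
  item 8: 3 − 0 = 3
  item 10: 3 − 1 = 2
  item 12: 3 − 0 = 3
  item 17: 3 − 0 = 3
Scored responses: 1, 0, 1, 3, 2, 2, 3, 3, 2, 2, 3, 3, 2, 2, 3, 0, 3, 3, 1, 1, 2, 0, 1
Total = 1 + 0 + 1 + 3 + 2 + 2 + 3 + 3 + 2 + 2 + 3 + 3 + 2 + 2 + 3 + 0 + 3 + 3 + 1 + 1 + 2 + 0 + 1 = 43

43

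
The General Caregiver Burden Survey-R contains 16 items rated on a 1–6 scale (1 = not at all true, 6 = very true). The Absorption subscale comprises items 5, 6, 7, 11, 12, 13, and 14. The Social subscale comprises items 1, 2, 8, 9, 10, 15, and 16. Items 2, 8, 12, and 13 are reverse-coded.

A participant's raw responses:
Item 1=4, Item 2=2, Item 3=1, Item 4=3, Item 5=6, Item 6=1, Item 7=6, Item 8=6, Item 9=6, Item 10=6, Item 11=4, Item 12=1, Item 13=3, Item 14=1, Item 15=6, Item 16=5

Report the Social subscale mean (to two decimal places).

Social items: 1, 2, 8, 9, 10, 15, 16.
Of these, items 2 and 8 are reverse-coded; on a 1–6 scale, reversed = 7 − raw.
  item 1: 4
  item 2: 7 − 2 = 5
  item 8: 7 − 6 = 1
  item 9: 6
  item 10: 6
  item 15: 6
  item 16: 5
Sum = 4 + 5 + 1 + 6 + 6 + 6 + 5 = 33
Mean = 33 / 7 = 4.71

4.71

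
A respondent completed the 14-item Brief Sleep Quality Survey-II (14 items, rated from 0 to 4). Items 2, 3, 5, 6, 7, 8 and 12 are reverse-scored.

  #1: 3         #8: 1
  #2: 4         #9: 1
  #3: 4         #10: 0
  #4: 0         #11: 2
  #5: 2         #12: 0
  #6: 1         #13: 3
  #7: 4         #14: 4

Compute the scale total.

25

Reversing items 2, 3, 5, 6, 7, 8, & 12 with 4 − raw:
Total = 3 + (4−4) + (4−4) + 0 + (4−2) + (4−1) + (4−4) + (4−1) + 1 + 0 + 2 + (4−0) + 3 + 4
      = 3 + 0 + 0 + 0 + 2 + 3 + 0 + 3 + 1 + 0 + 2 + 4 + 3 + 4 = 25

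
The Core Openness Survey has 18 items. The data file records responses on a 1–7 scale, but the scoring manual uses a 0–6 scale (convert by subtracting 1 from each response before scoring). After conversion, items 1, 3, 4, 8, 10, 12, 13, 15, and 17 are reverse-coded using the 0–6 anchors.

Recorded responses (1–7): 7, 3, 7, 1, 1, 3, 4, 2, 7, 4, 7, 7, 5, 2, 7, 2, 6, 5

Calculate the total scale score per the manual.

Convert to 0–6: 6, 2, 6, 0, 0, 2, 3, 1, 6, 3, 6, 6, 4, 1, 6, 1, 5, 4
Reverse-coded (reversed = (0+6) − raw = 6 − raw):
  item 1: 6 − 6 = 0
  item 3: 6 − 6 = 0
  item 4: 6 − 0 = 6
  item 8: 6 − 1 = 5
  item 10: 6 − 3 = 3
  item 12: 6 − 6 = 0
  item 13: 6 − 4 = 2
  item 15: 6 − 6 = 0
  item 17: 6 − 5 = 1
Scored: 0, 2, 0, 6, 0, 2, 3, 5, 6, 3, 6, 0, 2, 1, 0, 1, 1, 4
Total = 42

42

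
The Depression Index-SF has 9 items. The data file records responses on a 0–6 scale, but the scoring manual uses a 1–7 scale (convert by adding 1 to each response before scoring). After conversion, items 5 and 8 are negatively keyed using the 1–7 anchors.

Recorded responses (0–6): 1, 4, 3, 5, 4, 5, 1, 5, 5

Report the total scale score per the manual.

Convert to 1–7: 2, 5, 4, 6, 5, 6, 2, 6, 6
Reverse-coded (reversed = (1+7) − raw = 8 − raw):
  item 5: 8 − 5 = 3
  item 8: 8 − 6 = 2
Scored: 2, 5, 4, 6, 3, 6, 2, 2, 6
Total = 36

36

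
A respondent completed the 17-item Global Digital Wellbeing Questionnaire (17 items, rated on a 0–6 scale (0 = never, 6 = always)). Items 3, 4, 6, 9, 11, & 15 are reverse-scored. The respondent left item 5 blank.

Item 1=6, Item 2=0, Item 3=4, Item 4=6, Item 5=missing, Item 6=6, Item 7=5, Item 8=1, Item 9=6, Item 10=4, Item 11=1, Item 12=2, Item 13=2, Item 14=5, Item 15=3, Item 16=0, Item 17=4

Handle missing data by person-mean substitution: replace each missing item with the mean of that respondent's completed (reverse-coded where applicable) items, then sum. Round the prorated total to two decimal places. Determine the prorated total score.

41.44

Reverse-coded (on a 0–6 scale, reversed = 6 − raw):
  item 3: 6 − 4 = 2
  item 4: 6 − 6 = 0
  item 6: 6 − 6 = 0
  item 9: 6 − 6 = 0
  item 11: 6 − 1 = 5
  item 15: 6 − 3 = 3
Completed scored items (16 of 17): 6, 0, 2, 0, 0, 5, 1, 0, 4, 5, 2, 2, 5, 3, 0, 4; sum = 39.
Person mean = 39 / 16 ≈ 2.4375
Prorated total = (39 / 16) × 17 = 41.44 (to 2 dp)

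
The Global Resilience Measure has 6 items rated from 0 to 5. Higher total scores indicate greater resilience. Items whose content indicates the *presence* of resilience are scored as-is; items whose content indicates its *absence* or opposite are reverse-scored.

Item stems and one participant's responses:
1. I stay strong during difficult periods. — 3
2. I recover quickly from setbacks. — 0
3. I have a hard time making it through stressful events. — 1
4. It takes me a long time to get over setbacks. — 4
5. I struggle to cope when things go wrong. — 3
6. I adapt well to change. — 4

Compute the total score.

14

Items 3, 4, 5 describe the absence/opposite of resilience → reverse-score.
reversed = (0+5) − raw = 5 − raw.
  item 1: 3
  item 2: 0
  item 3: 5 − 1 = 4
  item 4: 5 − 4 = 1
  item 5: 5 − 3 = 2
  item 6: 4
Total = 3 + 0 + 4 + 1 + 2 + 4 = 14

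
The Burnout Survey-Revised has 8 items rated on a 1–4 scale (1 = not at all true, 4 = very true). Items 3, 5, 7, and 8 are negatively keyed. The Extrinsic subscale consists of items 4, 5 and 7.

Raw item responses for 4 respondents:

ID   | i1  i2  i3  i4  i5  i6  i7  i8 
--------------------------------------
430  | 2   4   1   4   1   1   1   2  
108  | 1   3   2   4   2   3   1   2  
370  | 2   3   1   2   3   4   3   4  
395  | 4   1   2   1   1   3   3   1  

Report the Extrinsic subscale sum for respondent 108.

Respondent 108 raw: 1, 3, 2, 4, 2, 3, 1, 2.
Extrinsic items: 4, 5, 7.
Reverse-coded (reverse-coded value = 5 − response):
  item 4: 4
  item 5: 5 − 2 = 3
  item 7: 5 − 1 = 4
Sum = 4 + 3 + 4 = 11

11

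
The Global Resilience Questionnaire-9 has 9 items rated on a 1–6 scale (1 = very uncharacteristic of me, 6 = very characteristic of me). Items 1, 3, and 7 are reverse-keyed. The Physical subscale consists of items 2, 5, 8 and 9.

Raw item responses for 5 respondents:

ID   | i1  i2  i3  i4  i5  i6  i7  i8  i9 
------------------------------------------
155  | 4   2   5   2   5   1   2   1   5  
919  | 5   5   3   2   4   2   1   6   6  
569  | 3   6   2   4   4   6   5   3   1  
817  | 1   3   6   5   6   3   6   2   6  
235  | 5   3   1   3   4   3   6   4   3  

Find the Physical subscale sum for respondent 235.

14

Respondent 235 raw: 5, 3, 1, 3, 4, 3, 6, 4, 3.
Physical items: 2, 5, 8, 9.
Reverse-coded (reverse-coded value = 7 − response):
  item 2: 3
  item 5: 4
  item 8: 4
  item 9: 3
Sum = 3 + 4 + 4 + 3 = 14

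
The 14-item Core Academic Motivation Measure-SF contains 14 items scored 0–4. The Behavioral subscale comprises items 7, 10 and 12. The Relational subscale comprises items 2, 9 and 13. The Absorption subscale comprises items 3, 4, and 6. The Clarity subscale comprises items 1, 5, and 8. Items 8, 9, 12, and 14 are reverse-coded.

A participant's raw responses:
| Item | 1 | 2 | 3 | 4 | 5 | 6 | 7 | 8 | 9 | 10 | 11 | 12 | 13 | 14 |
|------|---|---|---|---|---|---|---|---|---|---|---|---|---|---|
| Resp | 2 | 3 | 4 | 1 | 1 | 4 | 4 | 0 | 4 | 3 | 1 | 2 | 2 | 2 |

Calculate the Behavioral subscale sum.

9

Behavioral items: 7, 10, 12.
Of these, item 12 is reverse-coded; reversed = (0+4) − raw = 4 − raw.
  item 7: 4
  item 10: 3
  item 12: 4 − 2 = 2
Sum = 4 + 3 + 2 = 9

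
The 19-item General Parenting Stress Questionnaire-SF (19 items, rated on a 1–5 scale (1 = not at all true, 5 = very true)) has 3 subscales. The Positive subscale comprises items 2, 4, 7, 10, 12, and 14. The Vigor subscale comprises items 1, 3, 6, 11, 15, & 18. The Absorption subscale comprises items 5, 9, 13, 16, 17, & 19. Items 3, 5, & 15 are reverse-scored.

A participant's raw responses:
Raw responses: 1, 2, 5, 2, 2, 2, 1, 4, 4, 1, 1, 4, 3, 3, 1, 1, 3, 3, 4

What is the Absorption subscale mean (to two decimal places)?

3.17

Absorption items: 5, 9, 13, 16, 17, 19.
Of these, item 5 is reverse-scored; reversed = (1+5) − raw = 6 − raw.
  item 5: 6 − 2 = 4
  item 9: 4
  item 13: 3
  item 16: 1
  item 17: 3
  item 19: 4
Sum = 4 + 4 + 3 + 1 + 3 + 4 = 19
Mean = 19 / 6 = 3.17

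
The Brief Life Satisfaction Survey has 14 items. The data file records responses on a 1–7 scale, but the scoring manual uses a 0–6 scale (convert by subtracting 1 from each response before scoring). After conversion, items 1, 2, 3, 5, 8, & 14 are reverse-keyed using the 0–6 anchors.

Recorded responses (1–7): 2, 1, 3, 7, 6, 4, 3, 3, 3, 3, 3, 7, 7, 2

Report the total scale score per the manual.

54

Convert to 0–6: 1, 0, 2, 6, 5, 3, 2, 2, 2, 2, 2, 6, 6, 1
Reverse-coded (reversed = (0+6) − raw = 6 − raw):
  item 1: 6 − 1 = 5
  item 2: 6 − 0 = 6
  item 3: 6 − 2 = 4
  item 5: 6 − 5 = 1
  item 8: 6 − 2 = 4
  item 14: 6 − 1 = 5
Scored: 5, 6, 4, 6, 1, 3, 2, 4, 2, 2, 2, 6, 6, 5
Total = 54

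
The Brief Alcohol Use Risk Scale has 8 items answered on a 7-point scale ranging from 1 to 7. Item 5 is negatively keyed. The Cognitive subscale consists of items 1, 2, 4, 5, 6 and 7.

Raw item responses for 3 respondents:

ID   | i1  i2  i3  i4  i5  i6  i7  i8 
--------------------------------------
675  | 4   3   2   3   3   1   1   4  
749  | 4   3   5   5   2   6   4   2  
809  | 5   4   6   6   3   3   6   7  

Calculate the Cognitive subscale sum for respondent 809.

Respondent 809 raw: 5, 4, 6, 6, 3, 3, 6, 7.
Cognitive items: 1, 2, 4, 5, 6, 7.
Reverse-coded (reverse-coded value = 8 − response):
  item 1: 5
  item 2: 4
  item 4: 6
  item 5: 8 − 3 = 5
  item 6: 3
  item 7: 6
Sum = 5 + 4 + 6 + 5 + 3 + 6 = 29

29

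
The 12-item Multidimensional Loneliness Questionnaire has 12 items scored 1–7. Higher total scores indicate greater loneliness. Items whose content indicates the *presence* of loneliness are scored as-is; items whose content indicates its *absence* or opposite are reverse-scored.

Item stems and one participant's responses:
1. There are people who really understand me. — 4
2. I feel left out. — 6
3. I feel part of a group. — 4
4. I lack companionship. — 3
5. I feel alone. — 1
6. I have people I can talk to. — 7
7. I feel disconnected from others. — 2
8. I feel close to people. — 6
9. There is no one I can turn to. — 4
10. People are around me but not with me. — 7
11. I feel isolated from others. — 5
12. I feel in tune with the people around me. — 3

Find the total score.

44

Items 1, 3, 6, 8, 12 describe the absence/opposite of loneliness → reverse-score.
on a 1–7 scale, reversed = 8 − raw.
  item 1: 8 − 4 = 4
  item 2: 6
  item 3: 8 − 4 = 4
  item 4: 3
  item 5: 1
  item 6: 8 − 7 = 1
  item 7: 2
  item 8: 8 − 6 = 2
  item 9: 4
  item 10: 7
  item 11: 5
  item 12: 8 − 3 = 5
Total = 4 + 6 + 4 + 3 + 1 + 1 + 2 + 2 + 4 + 7 + 5 + 5 = 44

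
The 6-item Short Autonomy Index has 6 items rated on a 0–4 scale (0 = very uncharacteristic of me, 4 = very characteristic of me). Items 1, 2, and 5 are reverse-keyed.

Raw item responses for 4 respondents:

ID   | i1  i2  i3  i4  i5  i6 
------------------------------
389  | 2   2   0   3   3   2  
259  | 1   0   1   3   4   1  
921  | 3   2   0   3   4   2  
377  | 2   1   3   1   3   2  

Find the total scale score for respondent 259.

12

Respondent 259 raw: 1, 0, 1, 3, 4, 1.
Reverse-coded (on a 0–4 scale, reversed = 4 − raw):
  item 1: 4 − 1 = 3
  item 2: 4 − 0 = 4
  item 3: 1
  item 4: 3
  item 5: 4 − 4 = 0
  item 6: 1
Sum = 3 + 4 + 1 + 3 + 0 + 1 = 12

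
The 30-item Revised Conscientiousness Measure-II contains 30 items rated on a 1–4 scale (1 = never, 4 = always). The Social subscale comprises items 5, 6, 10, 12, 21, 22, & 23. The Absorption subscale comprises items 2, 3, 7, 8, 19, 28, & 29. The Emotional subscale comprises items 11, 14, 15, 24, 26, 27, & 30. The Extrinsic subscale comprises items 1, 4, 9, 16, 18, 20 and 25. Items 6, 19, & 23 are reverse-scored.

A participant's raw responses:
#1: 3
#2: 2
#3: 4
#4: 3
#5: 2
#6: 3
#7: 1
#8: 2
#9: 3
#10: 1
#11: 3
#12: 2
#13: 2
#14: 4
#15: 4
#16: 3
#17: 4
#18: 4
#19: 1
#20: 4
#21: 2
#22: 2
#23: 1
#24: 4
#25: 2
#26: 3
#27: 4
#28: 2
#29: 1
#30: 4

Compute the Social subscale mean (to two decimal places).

Social items: 5, 6, 10, 12, 21, 22, 23.
Of these, items 6 & 23 are reverse-scored; reversed = (1+4) − raw = 5 − raw.
  item 5: 2
  item 6: 5 − 3 = 2
  item 10: 1
  item 12: 2
  item 21: 2
  item 22: 2
  item 23: 5 − 1 = 4
Sum = 2 + 2 + 1 + 2 + 2 + 2 + 4 = 15
Mean = 15 / 7 = 2.14

2.14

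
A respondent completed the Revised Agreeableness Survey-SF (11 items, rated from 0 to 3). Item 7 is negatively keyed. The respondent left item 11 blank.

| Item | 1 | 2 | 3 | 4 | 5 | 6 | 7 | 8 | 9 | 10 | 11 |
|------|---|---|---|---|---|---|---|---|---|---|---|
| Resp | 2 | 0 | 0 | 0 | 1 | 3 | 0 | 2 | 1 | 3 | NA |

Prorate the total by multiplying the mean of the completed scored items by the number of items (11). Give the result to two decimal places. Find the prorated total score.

16.50

Reverse-coded (on a 0–3 scale, reversed = 3 − raw):
  item 7: 3 − 0 = 3
Completed scored items (10 of 11): 2, 0, 0, 0, 1, 3, 3, 2, 1, 3; sum = 15.
Person mean = 15 / 10 ≈ 1.5000
Prorated total = (15 / 10) × 11 = 16.50 (to 2 dp)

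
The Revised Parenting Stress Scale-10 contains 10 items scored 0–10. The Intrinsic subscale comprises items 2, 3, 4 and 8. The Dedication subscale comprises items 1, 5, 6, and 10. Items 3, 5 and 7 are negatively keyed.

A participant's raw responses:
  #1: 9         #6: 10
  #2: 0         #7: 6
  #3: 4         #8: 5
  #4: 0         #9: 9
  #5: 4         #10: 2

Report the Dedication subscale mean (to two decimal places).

Dedication items: 1, 5, 6, 10.
Of these, item 5 is negatively keyed; reverse-coded value = 10 − response.
  item 1: 9
  item 5: 10 − 4 = 6
  item 6: 10
  item 10: 2
Sum = 9 + 6 + 10 + 2 = 27
Mean = 27 / 4 = 6.75

6.75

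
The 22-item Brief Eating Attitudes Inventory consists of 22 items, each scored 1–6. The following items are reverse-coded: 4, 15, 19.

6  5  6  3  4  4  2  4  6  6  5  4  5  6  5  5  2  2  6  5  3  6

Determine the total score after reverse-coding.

93

Raw sum = 100. Reverse-coded items: 4, 15, 19; their raw sum = 14.
Each reversal replaces raw with 7 − raw, changing the total by 7 − 2·raw per item.
Total = 100 + 3·7 − 2·14 = 100 + 21 − 28 = 93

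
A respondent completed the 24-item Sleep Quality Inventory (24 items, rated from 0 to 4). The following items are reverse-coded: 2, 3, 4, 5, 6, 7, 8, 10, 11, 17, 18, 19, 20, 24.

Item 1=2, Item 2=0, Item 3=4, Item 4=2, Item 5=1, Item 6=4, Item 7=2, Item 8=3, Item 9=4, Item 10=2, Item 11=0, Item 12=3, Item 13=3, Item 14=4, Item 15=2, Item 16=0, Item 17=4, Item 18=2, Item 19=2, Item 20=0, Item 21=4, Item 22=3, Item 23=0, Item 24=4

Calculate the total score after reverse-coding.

51

Reversing items 2, 3, 4, 5, 6, 7, 8, 10, 11, 17, 18, 19, 20, & 24 with 4 − raw:
Total = 2 + (4−0) + (4−4) + (4−2) + (4−1) + (4−4) + (4−2) + (4−3) + 4 + (4−2) + (4−0) + 3 + 3 + 4 + 2 + 0 + (4−4) + (4−2) + (4−2) + (4−0) + 4 + 3 + 0 + (4−4)
      = 2 + 4 + 0 + 2 + 3 + 0 + 2 + 1 + 4 + 2 + 4 + 3 + 3 + 4 + 2 + 0 + 0 + 2 + 2 + 4 + 4 + 3 + 0 + 0 = 51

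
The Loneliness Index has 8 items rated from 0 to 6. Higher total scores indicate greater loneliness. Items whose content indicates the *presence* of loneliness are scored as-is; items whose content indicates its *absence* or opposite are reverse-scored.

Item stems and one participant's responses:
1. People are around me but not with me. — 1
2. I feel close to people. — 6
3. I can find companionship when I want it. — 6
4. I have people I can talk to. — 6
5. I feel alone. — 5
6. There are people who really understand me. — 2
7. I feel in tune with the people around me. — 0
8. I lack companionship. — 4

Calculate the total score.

20

Items 2, 3, 4, 6, 7 describe the absence/opposite of loneliness → reverse-score.
reversed = (0+6) − raw = 6 − raw.
  item 1: 1
  item 2: 6 − 6 = 0
  item 3: 6 − 6 = 0
  item 4: 6 − 6 = 0
  item 5: 5
  item 6: 6 − 2 = 4
  item 7: 6 − 0 = 6
  item 8: 4
Total = 1 + 0 + 0 + 0 + 5 + 4 + 6 + 4 = 20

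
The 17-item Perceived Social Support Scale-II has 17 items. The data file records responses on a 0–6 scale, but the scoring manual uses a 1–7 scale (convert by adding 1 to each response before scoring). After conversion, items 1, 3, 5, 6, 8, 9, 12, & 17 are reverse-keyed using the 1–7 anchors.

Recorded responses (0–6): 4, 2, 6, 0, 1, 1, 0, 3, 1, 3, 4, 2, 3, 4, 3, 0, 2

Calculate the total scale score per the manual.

64

Convert to 1–7: 5, 3, 7, 1, 2, 2, 1, 4, 2, 4, 5, 3, 4, 5, 4, 1, 3
Reverse-coded (reversed = (1+7) − raw = 8 − raw):
  item 1: 8 − 5 = 3
  item 3: 8 − 7 = 1
  item 5: 8 − 2 = 6
  item 6: 8 − 2 = 6
  item 8: 8 − 4 = 4
  item 9: 8 − 2 = 6
  item 12: 8 − 3 = 5
  item 17: 8 − 3 = 5
Scored: 3, 3, 1, 1, 6, 6, 1, 4, 6, 4, 5, 5, 4, 5, 4, 1, 5
Total = 64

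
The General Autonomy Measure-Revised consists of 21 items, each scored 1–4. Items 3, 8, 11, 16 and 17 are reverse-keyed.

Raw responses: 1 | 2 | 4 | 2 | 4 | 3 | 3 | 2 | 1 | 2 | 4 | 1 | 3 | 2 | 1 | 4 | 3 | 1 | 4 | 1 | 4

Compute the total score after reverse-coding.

Reverse-keyed items use 5 − raw:
  item 3: 5 − 4 = 1
  item 8: 5 − 2 = 3
  item 11: 5 − 4 = 1
  item 16: 5 − 4 = 1
  item 17: 5 − 3 = 2
Scored items: 1, 2, 1, 2, 4, 3, 3, 3, 1, 2, 1, 1, 3, 2, 1, 1, 2, 1, 4, 1, 4
Total = 1 + 2 + 1 + 2 + 4 + 3 + 3 + 3 + 1 + 2 + 1 + 1 + 3 + 2 + 1 + 1 + 2 + 1 + 4 + 1 + 4 = 43

43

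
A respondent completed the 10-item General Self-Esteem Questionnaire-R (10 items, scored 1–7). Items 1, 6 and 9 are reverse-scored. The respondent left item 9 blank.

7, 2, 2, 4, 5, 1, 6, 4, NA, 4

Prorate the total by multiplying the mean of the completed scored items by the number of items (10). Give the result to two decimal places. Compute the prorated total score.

38.89

Reverse-coded (on a 1–7 scale, reversed = 8 − raw):
  item 1: 8 − 7 = 1
  item 6: 8 − 1 = 7
Completed scored items (9 of 10): 1, 2, 2, 4, 5, 7, 6, 4, 4; sum = 35.
Person mean = 35 / 9 ≈ 3.8889
Prorated total = (35 / 9) × 10 = 38.89 (to 2 dp)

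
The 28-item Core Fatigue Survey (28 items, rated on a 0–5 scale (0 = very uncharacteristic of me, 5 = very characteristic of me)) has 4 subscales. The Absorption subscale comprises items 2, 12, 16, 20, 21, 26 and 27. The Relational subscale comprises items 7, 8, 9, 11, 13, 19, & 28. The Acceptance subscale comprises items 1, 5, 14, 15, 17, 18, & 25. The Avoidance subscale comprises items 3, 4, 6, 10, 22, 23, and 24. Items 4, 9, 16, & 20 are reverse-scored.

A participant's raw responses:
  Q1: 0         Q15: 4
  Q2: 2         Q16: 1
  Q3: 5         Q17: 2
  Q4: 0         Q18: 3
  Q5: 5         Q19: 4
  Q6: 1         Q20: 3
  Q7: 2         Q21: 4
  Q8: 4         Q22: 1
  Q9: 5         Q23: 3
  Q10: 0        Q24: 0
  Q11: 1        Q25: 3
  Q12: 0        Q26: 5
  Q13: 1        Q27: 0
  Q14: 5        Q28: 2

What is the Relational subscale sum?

Relational items: 7, 8, 9, 11, 13, 19, 28.
Of these, item 9 is reverse-scored; on a 0–5 scale, reversed = 5 − raw.
  item 7: 2
  item 8: 4
  item 9: 5 − 5 = 0
  item 11: 1
  item 13: 1
  item 19: 4
  item 28: 2
Sum = 2 + 4 + 0 + 1 + 1 + 4 + 2 = 14

14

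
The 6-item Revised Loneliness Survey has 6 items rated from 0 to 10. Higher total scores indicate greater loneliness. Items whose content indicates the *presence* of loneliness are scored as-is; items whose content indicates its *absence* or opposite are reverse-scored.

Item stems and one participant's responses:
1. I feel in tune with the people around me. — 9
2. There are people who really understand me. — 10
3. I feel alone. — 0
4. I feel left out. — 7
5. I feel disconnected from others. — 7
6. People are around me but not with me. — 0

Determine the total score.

Items 1, 2 describe the absence/opposite of loneliness → reverse-score.
on a 0–10 scale, reversed = 10 − raw.
  item 1: 10 − 9 = 1
  item 2: 10 − 10 = 0
  item 3: 0
  item 4: 7
  item 5: 7
  item 6: 0
Total = 1 + 0 + 0 + 7 + 7 + 0 = 15

15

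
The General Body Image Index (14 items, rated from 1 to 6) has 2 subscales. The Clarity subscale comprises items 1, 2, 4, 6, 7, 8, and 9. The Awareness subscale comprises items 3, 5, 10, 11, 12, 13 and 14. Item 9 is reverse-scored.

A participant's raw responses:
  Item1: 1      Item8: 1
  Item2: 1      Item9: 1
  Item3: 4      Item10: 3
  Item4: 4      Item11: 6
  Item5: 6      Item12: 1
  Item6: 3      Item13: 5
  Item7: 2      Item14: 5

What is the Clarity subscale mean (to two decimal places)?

2.57

Clarity items: 1, 2, 4, 6, 7, 8, 9.
Of these, item 9 is reverse-scored; on a 1–6 scale, reversed = 7 − raw.
  item 1: 1
  item 2: 1
  item 4: 4
  item 6: 3
  item 7: 2
  item 8: 1
  item 9: 7 − 1 = 6
Sum = 1 + 1 + 4 + 3 + 2 + 1 + 6 = 18
Mean = 18 / 7 = 2.57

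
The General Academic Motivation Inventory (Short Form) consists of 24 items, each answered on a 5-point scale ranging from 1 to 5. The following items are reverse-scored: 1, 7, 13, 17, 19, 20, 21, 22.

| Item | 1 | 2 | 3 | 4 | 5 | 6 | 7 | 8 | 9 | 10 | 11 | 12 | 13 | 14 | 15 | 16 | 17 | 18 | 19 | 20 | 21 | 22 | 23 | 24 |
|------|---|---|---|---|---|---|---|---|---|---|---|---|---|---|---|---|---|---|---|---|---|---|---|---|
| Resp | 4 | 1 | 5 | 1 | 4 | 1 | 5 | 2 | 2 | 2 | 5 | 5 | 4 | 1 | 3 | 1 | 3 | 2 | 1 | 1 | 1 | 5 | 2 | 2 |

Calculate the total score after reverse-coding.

Reversing items 1, 7, 13, 17, 19, 20, 21, & 22 with 6 − raw:
Total = (6−4) + 1 + 5 + 1 + 4 + 1 + (6−5) + 2 + 2 + 2 + 5 + 5 + (6−4) + 1 + 3 + 1 + (6−3) + 2 + (6−1) + (6−1) + (6−1) + (6−5) + 2 + 2
      = 2 + 1 + 5 + 1 + 4 + 1 + 1 + 2 + 2 + 2 + 5 + 5 + 2 + 1 + 3 + 1 + 3 + 2 + 5 + 5 + 5 + 1 + 2 + 2 = 63

63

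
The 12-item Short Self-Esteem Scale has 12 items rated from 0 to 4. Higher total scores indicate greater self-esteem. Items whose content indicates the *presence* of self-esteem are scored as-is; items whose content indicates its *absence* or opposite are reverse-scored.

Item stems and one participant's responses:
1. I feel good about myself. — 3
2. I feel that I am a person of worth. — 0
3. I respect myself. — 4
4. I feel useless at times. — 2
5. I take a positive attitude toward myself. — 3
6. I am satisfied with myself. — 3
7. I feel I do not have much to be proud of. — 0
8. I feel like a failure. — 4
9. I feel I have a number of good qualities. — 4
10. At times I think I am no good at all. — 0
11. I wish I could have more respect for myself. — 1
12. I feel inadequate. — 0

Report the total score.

34

Items 4, 7, 8, 10, 11, 12 describe the absence/opposite of self-esteem → reverse-score.
on a 0–4 scale, reversed = 4 − raw.
  item 1: 3
  item 2: 0
  item 3: 4
  item 4: 4 − 2 = 2
  item 5: 3
  item 6: 3
  item 7: 4 − 0 = 4
  item 8: 4 − 4 = 0
  item 9: 4
  item 10: 4 − 0 = 4
  item 11: 4 − 1 = 3
  item 12: 4 − 0 = 4
Total = 3 + 0 + 4 + 2 + 3 + 3 + 4 + 0 + 4 + 4 + 3 + 4 = 34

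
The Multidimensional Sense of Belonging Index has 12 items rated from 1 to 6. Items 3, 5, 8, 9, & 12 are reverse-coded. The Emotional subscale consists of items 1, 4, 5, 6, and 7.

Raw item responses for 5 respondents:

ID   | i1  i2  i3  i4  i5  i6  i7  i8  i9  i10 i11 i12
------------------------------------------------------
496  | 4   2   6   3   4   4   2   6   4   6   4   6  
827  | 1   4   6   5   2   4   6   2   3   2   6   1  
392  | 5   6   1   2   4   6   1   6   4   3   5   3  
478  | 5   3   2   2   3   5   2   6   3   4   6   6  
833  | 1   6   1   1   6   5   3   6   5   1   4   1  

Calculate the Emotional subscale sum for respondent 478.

Respondent 478 raw: 5, 3, 2, 2, 3, 5, 2, 6, 3, 4, 6, 6.
Emotional items: 1, 4, 5, 6, 7.
Reverse-coded (reversed = (1+6) − raw = 7 − raw):
  item 1: 5
  item 4: 2
  item 5: 7 − 3 = 4
  item 6: 5
  item 7: 2
Sum = 5 + 2 + 4 + 5 + 2 = 18

18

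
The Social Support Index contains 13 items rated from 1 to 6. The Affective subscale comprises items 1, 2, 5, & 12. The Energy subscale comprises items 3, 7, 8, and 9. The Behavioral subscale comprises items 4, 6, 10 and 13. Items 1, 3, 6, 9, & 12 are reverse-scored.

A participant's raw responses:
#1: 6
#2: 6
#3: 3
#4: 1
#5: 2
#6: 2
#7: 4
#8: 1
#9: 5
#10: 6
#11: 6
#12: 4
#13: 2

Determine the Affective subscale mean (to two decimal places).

3.00

Affective items: 1, 2, 5, 12.
Of these, items 1 & 12 are reverse-scored; reversed = (1+6) − raw = 7 − raw.
  item 1: 7 − 6 = 1
  item 2: 6
  item 5: 2
  item 12: 7 − 4 = 3
Sum = 1 + 6 + 2 + 3 = 12
Mean = 12 / 4 = 3.00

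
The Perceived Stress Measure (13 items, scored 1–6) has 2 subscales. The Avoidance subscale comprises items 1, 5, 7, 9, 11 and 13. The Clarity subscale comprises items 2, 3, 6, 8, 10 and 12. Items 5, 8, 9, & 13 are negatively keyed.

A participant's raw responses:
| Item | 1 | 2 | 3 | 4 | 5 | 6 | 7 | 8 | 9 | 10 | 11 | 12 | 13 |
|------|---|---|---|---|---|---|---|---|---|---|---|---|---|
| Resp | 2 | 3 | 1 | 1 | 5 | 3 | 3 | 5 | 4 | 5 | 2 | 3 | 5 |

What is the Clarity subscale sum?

Clarity items: 2, 3, 6, 8, 10, 12.
Of these, item 8 is negatively keyed; on a 1–6 scale, reversed = 7 − raw.
  item 2: 3
  item 3: 1
  item 6: 3
  item 8: 7 − 5 = 2
  item 10: 5
  item 12: 3
Sum = 3 + 1 + 3 + 2 + 5 + 3 = 17

17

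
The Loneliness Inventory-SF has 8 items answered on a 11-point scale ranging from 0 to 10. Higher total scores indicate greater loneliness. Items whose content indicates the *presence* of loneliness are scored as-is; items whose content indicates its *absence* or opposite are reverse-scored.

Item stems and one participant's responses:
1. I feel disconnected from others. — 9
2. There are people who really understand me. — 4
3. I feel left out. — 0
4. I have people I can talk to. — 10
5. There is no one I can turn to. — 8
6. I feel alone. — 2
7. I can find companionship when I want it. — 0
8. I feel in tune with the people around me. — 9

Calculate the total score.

36

Items 2, 4, 7, 8 describe the absence/opposite of loneliness → reverse-score.
reversed = (0+10) − raw = 10 − raw.
  item 1: 9
  item 2: 10 − 4 = 6
  item 3: 0
  item 4: 10 − 10 = 0
  item 5: 8
  item 6: 2
  item 7: 10 − 0 = 10
  item 8: 10 − 9 = 1
Total = 9 + 6 + 0 + 0 + 8 + 2 + 10 + 1 = 36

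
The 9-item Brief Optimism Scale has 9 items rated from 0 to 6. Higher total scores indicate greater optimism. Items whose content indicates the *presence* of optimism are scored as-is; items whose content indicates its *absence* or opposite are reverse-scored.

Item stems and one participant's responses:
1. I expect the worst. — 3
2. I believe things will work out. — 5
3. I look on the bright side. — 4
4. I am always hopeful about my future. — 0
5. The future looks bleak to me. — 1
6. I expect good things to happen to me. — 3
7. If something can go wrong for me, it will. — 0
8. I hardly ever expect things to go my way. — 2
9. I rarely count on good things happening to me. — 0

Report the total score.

Items 1, 5, 7, 8, 9 describe the absence/opposite of optimism → reverse-score.
reverse-coded value = 6 − response.
  item 1: 6 − 3 = 3
  item 2: 5
  item 3: 4
  item 4: 0
  item 5: 6 − 1 = 5
  item 6: 3
  item 7: 6 − 0 = 6
  item 8: 6 − 2 = 4
  item 9: 6 − 0 = 6
Total = 3 + 5 + 4 + 0 + 5 + 3 + 6 + 4 + 6 = 36

36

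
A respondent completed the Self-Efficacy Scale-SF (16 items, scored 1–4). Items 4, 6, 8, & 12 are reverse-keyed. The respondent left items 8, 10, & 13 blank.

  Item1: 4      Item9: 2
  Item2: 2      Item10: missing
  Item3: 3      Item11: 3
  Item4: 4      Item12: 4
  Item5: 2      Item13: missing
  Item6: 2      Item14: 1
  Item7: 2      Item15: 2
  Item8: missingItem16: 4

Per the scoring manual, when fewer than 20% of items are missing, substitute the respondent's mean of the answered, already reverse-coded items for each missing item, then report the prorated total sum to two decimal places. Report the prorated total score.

36.92

Reverse-coded (on a 1–4 scale, reversed = 5 − raw):
  item 4: 5 − 4 = 1
  item 6: 5 − 2 = 3
  item 12: 5 − 4 = 1
Completed scored items (13 of 16): 4, 2, 3, 1, 2, 3, 2, 2, 3, 1, 1, 2, 4; sum = 30.
Person mean = 30 / 13 ≈ 2.3077
Prorated total = (30 / 13) × 16 = 36.92 (to 2 dp)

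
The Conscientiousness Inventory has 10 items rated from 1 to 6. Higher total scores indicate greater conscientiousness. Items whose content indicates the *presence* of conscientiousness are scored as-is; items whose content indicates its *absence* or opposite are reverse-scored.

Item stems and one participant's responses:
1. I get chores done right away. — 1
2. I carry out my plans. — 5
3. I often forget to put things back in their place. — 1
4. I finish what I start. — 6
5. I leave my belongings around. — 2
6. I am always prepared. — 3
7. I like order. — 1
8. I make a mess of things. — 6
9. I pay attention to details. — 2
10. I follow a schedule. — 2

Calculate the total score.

Items 3, 5, 8 describe the absence/opposite of conscientiousness → reverse-score.
reverse-coded value = 7 − response.
  item 1: 1
  item 2: 5
  item 3: 7 − 1 = 6
  item 4: 6
  item 5: 7 − 2 = 5
  item 6: 3
  item 7: 1
  item 8: 7 − 6 = 1
  item 9: 2
  item 10: 2
Total = 1 + 5 + 6 + 6 + 5 + 3 + 1 + 1 + 2 + 2 = 32

32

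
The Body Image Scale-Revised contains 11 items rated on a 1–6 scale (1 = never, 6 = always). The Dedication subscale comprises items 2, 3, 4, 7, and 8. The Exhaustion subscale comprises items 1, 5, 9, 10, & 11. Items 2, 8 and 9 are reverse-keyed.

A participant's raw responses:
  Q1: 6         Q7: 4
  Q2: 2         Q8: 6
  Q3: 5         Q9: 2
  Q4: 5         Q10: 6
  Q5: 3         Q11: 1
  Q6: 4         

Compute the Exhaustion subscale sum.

Exhaustion items: 1, 5, 9, 10, 11.
Of these, item 9 is reverse-keyed; reversed = (1+6) − raw = 7 − raw.
  item 1: 6
  item 5: 3
  item 9: 7 − 2 = 5
  item 10: 6
  item 11: 1
Sum = 6 + 3 + 5 + 6 + 1 = 21

21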